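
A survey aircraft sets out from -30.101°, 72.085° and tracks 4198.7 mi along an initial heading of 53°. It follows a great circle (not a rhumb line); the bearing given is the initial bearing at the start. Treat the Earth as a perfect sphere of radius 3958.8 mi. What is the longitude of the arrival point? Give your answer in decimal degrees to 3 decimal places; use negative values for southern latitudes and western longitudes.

δ = 4198.7/3958.8 = 1.060599 rad (60.7679°).
With φ₁ = -30.101° = -0.525362 rad and θ = 53° = 0.925025 rad:
Applying the spherical law of cosines for sides, sin φ₂ = sin φ₁ cos δ + cos φ₁ sin δ cos θ = 0.209430, so φ₂ = 12.089°.
Then Δλ = atan2(0.602942, 0.593384) = 0.793388 rad, from sin θ sin δ cos φ₁ over cos δ − sin φ₁ sin φ₂.
λ₂ = 72.085° + 45.458° = 117.543°.

longitude 117.543°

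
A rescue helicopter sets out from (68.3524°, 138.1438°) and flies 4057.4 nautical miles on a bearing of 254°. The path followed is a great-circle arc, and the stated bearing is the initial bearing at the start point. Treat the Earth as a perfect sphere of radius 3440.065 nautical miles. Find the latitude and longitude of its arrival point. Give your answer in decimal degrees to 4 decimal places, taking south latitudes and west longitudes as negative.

latitude 15.1017°, longitude 71.1630°

Central angle δ = d/R = 1.179454 rad.
Converting: φ₁ = 1.192974 rad, θ = 4.433136 rad.
sin φ₂ = sin φ₁ cos δ + cos φ₁ sin δ cos θ = (0.929470)(0.381429) + (0.368897)(0.924398)(-0.275637) = 0.260533
φ₂ = asin(0.260533) = 0.263574 rad = 15.1017°.
Δλ = atan2( sin θ sin δ cos φ₁ , cos δ − sin φ₁ sin φ₂ ) = atan2(-0.327797, 0.139272) = -1.169035 rad = -66.9808°.
λ₂ = 138.1438° + -66.9808° = 71.1630°.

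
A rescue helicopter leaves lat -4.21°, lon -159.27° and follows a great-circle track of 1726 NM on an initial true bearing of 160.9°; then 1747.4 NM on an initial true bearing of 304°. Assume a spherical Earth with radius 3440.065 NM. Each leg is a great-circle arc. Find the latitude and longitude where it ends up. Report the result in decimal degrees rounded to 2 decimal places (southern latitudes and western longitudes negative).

Apply the spherical direct solution leg by leg, carrying full precision between legs.
Leg 1: from (-4.21°, -159.27°), δ = 1726/3440.065 = 0.501735 rad, θ = 160.9° → φ = -31.17°, λ = -148.67°.
Leg 2: from (-31.17°, -148.67°), δ = 1747.4/3440.065 = 0.507956 rad, θ = 304° → φ = -12.68°, λ = -173.08°.

latitude -12.68°, longitude -173.08°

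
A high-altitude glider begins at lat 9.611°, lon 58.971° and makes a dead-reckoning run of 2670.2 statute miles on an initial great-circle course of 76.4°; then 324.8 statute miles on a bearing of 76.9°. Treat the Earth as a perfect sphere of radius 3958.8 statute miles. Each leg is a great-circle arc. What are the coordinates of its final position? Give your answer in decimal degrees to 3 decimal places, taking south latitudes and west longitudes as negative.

latitude 16.985°, longitude 102.910°

Apply the spherical direct solution leg by leg, carrying full precision between legs.
Leg 1: from (9.611°, 58.971°), δ = 2670.2/3958.8 = 0.674497 rad, θ = 76.4° → φ = 15.973°, λ = 98.122°.
Leg 2: from (15.973°, 98.122°), δ = 324.8/3958.8 = 0.082045 rad, θ = 76.9° → φ = 16.985°, λ = 102.910°.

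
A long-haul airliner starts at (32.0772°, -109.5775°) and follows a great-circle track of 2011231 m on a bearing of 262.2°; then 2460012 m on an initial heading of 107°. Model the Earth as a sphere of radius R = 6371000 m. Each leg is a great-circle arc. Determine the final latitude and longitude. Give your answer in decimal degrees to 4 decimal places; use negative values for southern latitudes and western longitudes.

latitude 19.7147°, longitude -107.4677°

Apply the spherical direct solution leg by leg, carrying full precision between legs.
Leg 1: from (32.0772°, -109.5775°), δ = 2011231/6371000 = 0.315685 rad, θ = 262.2° → φ = 27.9769°, λ = -129.9608°.
Leg 2: from (27.9769°, -129.9608°), δ = 2460012/6371000 = 0.386127 rad, θ = 107° → φ = 19.7147°, λ = -107.4677°.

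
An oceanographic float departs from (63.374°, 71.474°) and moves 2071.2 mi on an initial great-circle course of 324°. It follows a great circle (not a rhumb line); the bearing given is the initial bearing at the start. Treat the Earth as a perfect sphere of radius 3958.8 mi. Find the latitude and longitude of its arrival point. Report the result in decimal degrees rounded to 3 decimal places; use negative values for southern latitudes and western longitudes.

δ = 2071.2/3958.8 = 0.523189 rad (29.9765°).
Converting: φ₁ = 1.106085 rad, θ = 5.654867 rad.
sin φ₂ = sin φ₁ cos δ + cos φ₁ sin δ cos θ = (0.893951)(0.866230) + (0.448165)(0.499645)(0.809017) = 0.955525
φ₂ = asin(0.955525) = 1.271435 rad = 72.848°.
Then Δλ = atan2(-0.131619, 0.012038) = -1.479591 rad, from sin θ sin δ cos φ₁ over cos δ − sin φ₁ sin φ₂.
Hence λ₂ = 71.474° + -84.774° = -13.300°.

latitude 72.848°, longitude -13.300°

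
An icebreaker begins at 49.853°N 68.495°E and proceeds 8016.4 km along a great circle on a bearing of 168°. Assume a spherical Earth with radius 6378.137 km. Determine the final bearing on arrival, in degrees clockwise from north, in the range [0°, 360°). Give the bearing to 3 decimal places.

The arc subtends δ = 8016.4/6378.137 = 1.256856 rad at the centre.
Converting: φ₁ = 0.870099 rad, θ = 2.932153 rad.
sin φ₂ = sin φ₁ cos δ + cos φ₁ sin δ cos θ = (0.764393)(0.308809) + (0.644751)(0.951124)(-0.978148) = -0.363786
φ₂ = asin(-0.363786) = -0.372329 rad = -21.333°.
Δλ = atan2( sin θ sin δ cos φ₁ , cos δ − sin φ₁ sin φ₂ ) = atan2(0.127499, 0.586884) = 0.213924 rad = 12.257°.
Hence λ₂ = 68.495° + 12.257° = 80.752°.
The forward bearing on arrival equals the back-azimuth from the destination plus 180°.
Back-azimuth from P₂ (-21.333°, 80.752°) to P₁ (49.853°, 68.495°), with Δλ' = λ₁ − λ₂ = -12.257°: atan2( sin Δλ' cos φ₁ , cos φ₂ sin φ₁ − sin φ₂ cos φ₁ cos Δλ' ) = 351.726°.
Final bearing = (351.726° + 180°) mod 360° = 171.726°.

final bearing 171.726°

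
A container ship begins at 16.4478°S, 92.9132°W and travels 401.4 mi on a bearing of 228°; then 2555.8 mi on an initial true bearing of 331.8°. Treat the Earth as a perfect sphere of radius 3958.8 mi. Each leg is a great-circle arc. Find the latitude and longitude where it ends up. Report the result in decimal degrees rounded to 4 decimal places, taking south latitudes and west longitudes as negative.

Apply the spherical direct solution leg by leg, carrying full precision between legs.
Leg 1: from (-16.4478°, -92.9132°), δ = 401.4/3958.8 = 0.101394 rad, θ = 228° → φ = -20.2823°, λ = -97.5129°.
Leg 2: from (-20.2823°, -97.5129°), δ = 2555.8/3958.8 = 0.645600 rad, θ = 331.8° → φ = 12.7386°, λ = -114.4606°.

latitude 12.7386°, longitude -114.4606°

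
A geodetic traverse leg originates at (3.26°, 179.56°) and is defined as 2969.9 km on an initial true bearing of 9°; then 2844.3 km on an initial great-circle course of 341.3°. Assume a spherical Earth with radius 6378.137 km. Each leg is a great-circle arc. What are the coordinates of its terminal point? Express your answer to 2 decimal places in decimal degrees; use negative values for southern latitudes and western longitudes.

Apply the spherical direct solution leg by leg, carrying full precision between legs.
Leg 1: from (3.26°, 179.56°), δ = 2969.9/6378.137 = 0.465638 rad, θ = 9° → φ = 29.57°, λ = -175.81°.
Leg 2: from (29.57°, -175.81°), δ = 2844.3/6378.137 = 0.445945 rad, θ = 341.3° → φ = 53.19°, λ = 170.85°.

latitude 53.19°, longitude 170.85°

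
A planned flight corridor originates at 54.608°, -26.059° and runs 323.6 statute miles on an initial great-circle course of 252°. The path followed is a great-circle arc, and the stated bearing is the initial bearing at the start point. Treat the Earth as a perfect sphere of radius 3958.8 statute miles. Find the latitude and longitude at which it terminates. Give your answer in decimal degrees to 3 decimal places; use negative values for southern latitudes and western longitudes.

Angular distance δ = d/R = 323.6 / 3958.8 = 0.081742 rad.
Converting: φ₁ = 0.953089 rad, θ = 4.398230 rad.
sin φ₂ = sin φ₁ cos δ + cos φ₁ sin δ cos θ = (0.815209)(0.996661) + (0.579167)(0.081651)(-0.309017) = 0.797873
φ₂ = asin(0.797873) = 0.923759 rad = 52.928°.
Then Δλ = atan2(-0.044975, 0.346228) = -0.129177 rad, from sin θ sin δ cos φ₁ over cos δ − sin φ₁ sin φ₂.
λ₂ = -26.059° + -7.401° = -33.460°.

latitude 52.928°, longitude -33.460°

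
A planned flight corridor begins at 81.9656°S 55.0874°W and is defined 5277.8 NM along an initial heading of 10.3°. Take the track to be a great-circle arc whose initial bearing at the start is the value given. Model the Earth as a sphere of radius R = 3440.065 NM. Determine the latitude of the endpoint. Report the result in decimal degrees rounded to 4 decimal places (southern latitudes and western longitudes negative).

Angular distance δ = d/R = 5277.8 / 3440.065 = 1.534215 rad.
With φ₁ = -81.9656° = -1.430570 rad and θ = 10.3° = 0.179769 rad:
Destination latitude: φ₂ = arcsin( sin φ₁ cos δ + cos φ₁ sin δ cos θ ) = arcsin(0.101209) = 5.8088°.
For the longitude increment, Δλ = atan2( sin θ sin δ cos φ₁, cos δ − sin φ₁ sin φ₂ ) = atan2(0.024974, 0.136789) = 10.3467°.
Hence λ₂ = -55.0874° + 10.3467° = -44.7407°.

latitude 5.8088°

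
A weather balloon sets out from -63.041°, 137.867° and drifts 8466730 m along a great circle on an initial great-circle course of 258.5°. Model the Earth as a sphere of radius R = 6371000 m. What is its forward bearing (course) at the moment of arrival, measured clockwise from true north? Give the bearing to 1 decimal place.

final bearing 332.2°

The arc subtends δ = 8466730/6371000 = 1.328948 rad at the centre.
Converting: φ₁ = -1.100273 rad, θ = 4.511676 rad.
sin φ₂ = sin φ₁ cos δ + cos φ₁ sin δ cos θ = (-0.891331)(0.239497) + (0.453353)(0.970897)(-0.199368) = -0.301225
φ₂ = asin(-0.301225) = -0.305977 rad = -17.531°.
For the longitude increment, Δλ = atan2( sin θ sin δ cos φ₁, cos δ − sin φ₁ sin φ₂ ) = atan2(-0.431323, -0.028994) = -93.846°.
Hence λ₂ = 137.867° + -93.846° = 44.021°.
The forward bearing on arrival equals the back-azimuth from the destination plus 180°.
Back-azimuth from P₂ (-17.5°, 44.0°) to P₁ (-63.0°, 137.9°), with Δλ' = λ₁ − λ₂ = 93.8°: atan2( sin Δλ' cos φ₁ , cos φ₂ sin φ₁ − sin φ₂ cos φ₁ cos Δλ' ) = 152.2°.
Final bearing = (152.2° + 180°) mod 360° = 332.2°.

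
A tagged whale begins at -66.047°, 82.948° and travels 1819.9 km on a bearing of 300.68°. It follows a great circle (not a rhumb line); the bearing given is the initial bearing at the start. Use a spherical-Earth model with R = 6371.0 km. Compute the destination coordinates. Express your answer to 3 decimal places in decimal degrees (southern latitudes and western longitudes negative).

Central angle δ = d/R = 0.285654 rad.
Start latitude φ₁ = -1.152738 rad; initial bearing θ = 5.247856 rad.
Destination latitude: φ₂ = arcsin( sin φ₁ cos δ + cos φ₁ sin δ cos θ ) = arcsin(-0.818474) = -54.932°.
For the longitude increment, Δλ = atan2( sin θ sin δ cos φ₁, cos δ − sin φ₁ sin φ₂ ) = atan2(-0.098388, 0.211492) = -24.948°.
λ₂ = 82.948° + -24.948° = 58.000°.

latitude -54.932°, longitude 58.000°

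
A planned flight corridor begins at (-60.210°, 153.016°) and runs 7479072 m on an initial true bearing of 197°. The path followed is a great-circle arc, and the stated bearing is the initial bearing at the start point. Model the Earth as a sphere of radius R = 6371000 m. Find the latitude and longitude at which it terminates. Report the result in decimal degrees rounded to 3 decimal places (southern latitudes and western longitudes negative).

The arc subtends δ = 7479072/6371000 = 1.173924 rad at the centre.
Start latitude φ₁ = -1.050863 rad; initial bearing θ = 3.438299 rad.
Applying the spherical law of cosines for sides, sin φ₂ = sin φ₁ cos δ + cos φ₁ sin δ cos θ = -0.773641, so φ₂ = -50.682°.
Δλ = atan2( sin θ sin δ cos φ₁ , cos δ − sin φ₁ sin φ₂ ) = atan2(-0.133967, -0.284871) = -2.702009 rad = -154.814°.
Hence λ₂ = 153.016° + -154.814° = -1.798°.

latitude -50.682°, longitude -1.798°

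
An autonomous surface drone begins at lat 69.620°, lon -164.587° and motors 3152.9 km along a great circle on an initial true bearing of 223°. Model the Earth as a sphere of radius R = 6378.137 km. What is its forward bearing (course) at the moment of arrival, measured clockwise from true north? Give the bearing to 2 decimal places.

final bearing 199.55°

The arc subtends δ = 3152.9/6378.137 = 0.494329 rad at the centre.
With φ₁ = 69.620° = 1.215098 rad and θ = 223° = 3.892084 rad:
Destination latitude: φ₂ = arcsin( sin φ₁ cos δ + cos φ₁ sin δ cos θ ) = arcsin(0.704349) = 44.777°.
For the longitude increment, Δλ = atan2( sin θ sin δ cos φ₁, cos δ − sin φ₁ sin φ₂ ) = atan2(-0.112681, 0.220028) = -27.118°.
λ₂ = -164.587° + -27.118° = -191.705°, normalized to (−180°, 180°] → 168.295°.
The forward bearing on arrival equals the back-azimuth from the destination plus 180°.
Back-azimuth from P₂ (44.78°, 168.30°) to P₁ (69.62°, -164.59°), with Δλ' = λ₁ − λ₂ = -332.88°: atan2( sin Δλ' cos φ₁ , cos φ₂ sin φ₁ − sin φ₂ cos φ₁ cos Δλ' ) = 19.55°.
Final bearing = (19.55° + 180°) mod 360° = 199.55°.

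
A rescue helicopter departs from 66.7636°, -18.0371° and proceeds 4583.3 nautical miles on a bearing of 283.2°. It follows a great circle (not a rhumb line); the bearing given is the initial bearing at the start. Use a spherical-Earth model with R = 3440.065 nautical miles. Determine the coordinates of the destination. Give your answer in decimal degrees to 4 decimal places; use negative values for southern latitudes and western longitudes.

latitude 17.7337°, longitude -114.7111°

Angular distance δ = d/R = 4583.3 / 3440.065 = 1.332329 rad.
Start latitude φ₁ = 1.165245 rad; initial bearing θ = 4.942772 rad.
Destination latitude: φ₂ = arcsin( sin φ₁ cos δ + cos φ₁ sin δ cos θ ) = arcsin(0.304594) = 17.7337°.
Then Δλ = atan2(-0.373232, -0.043673) = -1.687280 rad, from sin θ sin δ cos φ₁ over cos δ − sin φ₁ sin φ₂.
Hence λ₂ = -18.0371° + -96.6740° = -114.7111°.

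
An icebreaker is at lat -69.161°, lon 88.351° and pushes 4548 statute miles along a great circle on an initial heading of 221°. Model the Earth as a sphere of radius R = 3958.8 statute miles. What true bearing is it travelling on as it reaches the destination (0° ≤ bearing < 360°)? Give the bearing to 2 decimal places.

final bearing 342.55°

Angular distance δ = d/R = 4548 / 3958.8 = 1.148833 rad.
Converting: φ₁ = -1.207087 rad, θ = 3.857178 rad.
Destination latitude: φ₂ = arcsin( sin φ₁ cos δ + cos φ₁ sin δ cos θ ) = arcsin(-0.627694) = -38.880°.
Then Δλ = atan2(-0.212917, -0.177080) = -2.264562 rad, from sin θ sin δ cos φ₁ over cos δ − sin φ₁ sin φ₂.
Hence λ₂ = 88.351° + -129.750° = -41.399°.
The forward bearing on arrival equals the back-azimuth from the destination plus 180°.
Back-azimuth from P₂ (-38.88°, -41.40°) to P₁ (-69.16°, 88.35°), with Δλ' = λ₁ − λ₂ = 129.75°: atan2( sin Δλ' cos φ₁ , cos φ₂ sin φ₁ − sin φ₂ cos φ₁ cos Δλ' ) = 162.55°.
Final bearing = (162.55° + 180°) mod 360° = 342.55°.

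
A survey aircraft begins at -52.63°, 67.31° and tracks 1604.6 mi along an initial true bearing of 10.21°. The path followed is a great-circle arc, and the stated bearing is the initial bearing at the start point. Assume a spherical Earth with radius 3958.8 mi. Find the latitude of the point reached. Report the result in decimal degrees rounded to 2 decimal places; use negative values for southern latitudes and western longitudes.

Angular distance δ = d/R = 1604.6 / 3958.8 = 0.405325 rad.
Converting: φ₁ = -0.918567 rad, θ = 0.178198 rad.
Destination latitude: φ₂ = arcsin( sin φ₁ cos δ + cos φ₁ sin δ cos θ ) = arcsin(-0.494794) = -29.66°.
Then Δλ = atan2(0.042424, 0.525745) = 0.080518 rad, from sin θ sin δ cos φ₁ over cos δ − sin φ₁ sin φ₂.
Hence λ₂ = 67.31° + 4.61° = 71.92°.

latitude -29.66°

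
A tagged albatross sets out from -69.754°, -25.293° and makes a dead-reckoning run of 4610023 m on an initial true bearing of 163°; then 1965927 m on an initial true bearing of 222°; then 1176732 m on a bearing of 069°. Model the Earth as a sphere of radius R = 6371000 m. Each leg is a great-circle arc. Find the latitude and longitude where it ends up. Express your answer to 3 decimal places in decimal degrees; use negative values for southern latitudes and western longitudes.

Apply the spherical direct solution leg by leg, carrying full precision between legs.
Leg 1: from (-69.754°, -25.293°), δ = 4610023/6371000 = 0.723595 rad, θ = 163° → φ = -67.254°, λ = 124.663°.
Leg 2: from (-67.254°, 124.663°), δ = 1965927/6371000 = 0.308574 rad, θ = 222° → φ = -75.002°, λ = 72.919°.
Leg 3: from (-75.002°, 72.919°), δ = 1176732/6371000 = 0.184701 rad, θ = 69° → φ = -68.823°, λ = 101.254°.

latitude -68.823°, longitude 101.254°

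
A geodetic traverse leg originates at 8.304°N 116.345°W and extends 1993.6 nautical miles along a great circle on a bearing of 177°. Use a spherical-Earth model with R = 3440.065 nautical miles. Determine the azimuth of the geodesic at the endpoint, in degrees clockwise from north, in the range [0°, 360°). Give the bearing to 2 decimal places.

final bearing 176.73°

Central angle δ = d/R = 0.579524 rad.
With φ₁ = 8.304° = 0.144932 rad and θ = 177° = 3.089233 rad:
Applying the spherical law of cosines for sides, sin φ₂ = sin φ₁ cos δ + cos φ₁ sin δ cos θ = -0.420298, so φ₂ = -24.853°.
For the longitude increment, Δλ = atan2( sin θ sin δ cos φ₁, cos δ − sin φ₁ sin φ₂ ) = atan2(0.028360, 0.897425) = 1.810°.
λ₂ = -116.345° + 1.810° = -114.535°.
The forward bearing on arrival equals the back-azimuth from the destination plus 180°.
Back-azimuth from P₂ (-24.85°, -114.53°) to P₁ (8.30°, -116.34°), with Δλ' = λ₁ − λ₂ = -1.81°: atan2( sin Δλ' cos φ₁ , cos φ₂ sin φ₁ − sin φ₂ cos φ₁ cos Δλ' ) = 356.73°.
Final bearing = (356.73° + 180°) mod 360° = 176.73°.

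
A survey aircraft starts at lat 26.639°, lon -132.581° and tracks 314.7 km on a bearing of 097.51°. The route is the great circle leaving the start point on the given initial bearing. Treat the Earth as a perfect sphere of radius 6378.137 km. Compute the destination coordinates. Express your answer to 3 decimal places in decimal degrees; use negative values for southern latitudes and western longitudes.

latitude 26.235°, longitude -129.456°

Angular distance δ = d/R = 314.7 / 6378.137 = 0.049340 rad.
Start latitude φ₁ = 0.464938 rad; initial bearing θ = 1.701871 rad.
sin φ₂ = sin φ₁ cos δ + cos φ₁ sin δ cos θ = (0.448368)(0.998783) + (0.893849)(0.049320)(-0.130699) = 0.442060
φ₂ = asin(0.442060) = 0.457894 rad = 26.235°.
Δλ = atan2( sin θ sin δ cos φ₁ , cos δ − sin φ₁ sin φ₂ ) = atan2(0.043707, 0.800578) = 0.054540 rad = 3.125°.
λ₂ = -132.581° + 3.125° = -129.456°.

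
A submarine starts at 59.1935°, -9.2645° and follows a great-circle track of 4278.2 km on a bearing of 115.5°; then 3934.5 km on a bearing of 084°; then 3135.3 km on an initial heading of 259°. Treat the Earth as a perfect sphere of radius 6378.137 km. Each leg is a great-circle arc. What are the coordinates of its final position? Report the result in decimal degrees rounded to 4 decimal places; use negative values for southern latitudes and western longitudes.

Apply the spherical direct solution leg by leg, carrying full precision between legs.
Leg 1: from (59.1935°, -9.2645°), δ = 4278.2/6378.137 = 0.670760 rad, θ = 115.5° → φ = 32.3963°, λ = 32.3751°.
Leg 2: from (32.3963°, 32.3751°), δ = 3934.5/6378.137 = 0.616873 rad, θ = 84° → φ = 29.2146°, λ = 73.6114°.
Leg 3: from (29.2146°, 73.6114°), δ = 3135.3/6378.137 = 0.491570 rad, θ = 259° → φ = 20.5903°, λ = 43.9445°.

latitude 20.5903°, longitude 43.9445°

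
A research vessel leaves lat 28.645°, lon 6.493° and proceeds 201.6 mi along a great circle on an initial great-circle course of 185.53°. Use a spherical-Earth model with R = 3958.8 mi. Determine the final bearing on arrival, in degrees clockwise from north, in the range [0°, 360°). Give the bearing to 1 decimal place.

Angular distance δ = d/R = 201.6 / 3958.8 = 0.050925 rad.
With φ₁ = 28.645° = 0.499950 rad and θ = 185.53° = 3.238109 rad:
Destination latitude: φ₂ = arcsin( sin φ₁ cos δ + cos φ₁ sin δ cos θ ) = arcsin(0.434295) = 25.740°.
For the longitude increment, Δλ = atan2( sin θ sin δ cos φ₁, cos δ − sin φ₁ sin φ₂ ) = atan2(-0.004305, 0.790511) = -0.312°.
λ₂ = 6.493° + -0.312° = 6.181°.
The forward bearing on arrival equals the back-azimuth from the destination plus 180°.
Back-azimuth from P₂ (25.7°, 6.2°) to P₁ (28.6°, 6.5°), with Δλ' = λ₁ − λ₂ = 0.3°: atan2( sin Δλ' cos φ₁ , cos φ₂ sin φ₁ − sin φ₂ cos φ₁ cos Δλ' ) = 5.4°.
Final bearing = (5.4° + 180°) mod 360° = 185.4°.

final bearing 185.4°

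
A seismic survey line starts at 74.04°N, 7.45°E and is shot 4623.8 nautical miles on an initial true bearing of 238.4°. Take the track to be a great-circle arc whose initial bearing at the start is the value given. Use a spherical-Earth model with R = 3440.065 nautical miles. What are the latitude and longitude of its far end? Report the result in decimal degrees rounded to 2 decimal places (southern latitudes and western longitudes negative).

latitude 4.34°, longitude -48.89°

The arc subtends δ = 4623.8/3440.065 = 1.344103 rad at the centre.
Start latitude φ₁ = 1.292242 rad; initial bearing θ = 4.160865 rad.
Applying the spherical law of cosines for sides, sin φ₂ = sin φ₁ cos δ + cos φ₁ sin δ cos θ = 0.075702, so φ₂ = 4.34°.
Δλ = atan2( sin θ sin δ cos φ₁ , cos δ − sin φ₁ sin φ₂ ) = atan2(-0.228204, 0.151974) = -0.983287 rad = -56.34°.
Hence λ₂ = 7.45° + -56.34° = -48.89°.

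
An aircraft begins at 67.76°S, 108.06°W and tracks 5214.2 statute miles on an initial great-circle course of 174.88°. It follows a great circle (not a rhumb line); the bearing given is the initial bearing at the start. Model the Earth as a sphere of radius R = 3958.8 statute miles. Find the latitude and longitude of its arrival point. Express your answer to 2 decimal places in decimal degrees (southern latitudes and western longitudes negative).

latitude -36.67°, longitude 65.76°

Central angle δ = d/R = 1.317116 rad.
With φ₁ = -67.76° = -1.182635 rad and θ = 174.88° = 3.052232 rad:
sin φ₂ = sin φ₁ cos δ + cos φ₁ sin δ cos θ = (-0.925607)(0.250968) + (0.378487)(0.967995)(-0.996010) = -0.597209
φ₂ = asin(-0.597209) = -0.640017 rad = -36.67°.
For the longitude increment, Δλ = atan2( sin θ sin δ cos φ₁, cos δ − sin φ₁ sin φ₂ ) = atan2(0.032696, -0.301813) = 173.82°.
λ₂ = -108.06° + 173.82° = 65.76°.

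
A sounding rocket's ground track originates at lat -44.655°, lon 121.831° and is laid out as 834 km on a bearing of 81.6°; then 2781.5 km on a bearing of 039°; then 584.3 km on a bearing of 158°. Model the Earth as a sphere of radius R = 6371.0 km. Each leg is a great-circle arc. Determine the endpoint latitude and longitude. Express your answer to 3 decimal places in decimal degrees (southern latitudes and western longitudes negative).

Apply the spherical direct solution leg by leg, carrying full precision between legs.
Leg 1: from (-44.655°, 121.831°), δ = 834/6371 = 0.130906 rad, θ = 81.6° → φ = -43.099°, λ = 132.017°.
Leg 2: from (-43.099°, 132.017°), δ = 2781.5/6371 = 0.436588 rad, θ = 39° → φ = -22.285°, λ = 148.731°.
Leg 3: from (-22.285°, 148.731°), δ = 584.3/6371 = 0.091712 rad, θ = 158° → φ = -27.142°, λ = 150.941°.

latitude -27.142°, longitude 150.941°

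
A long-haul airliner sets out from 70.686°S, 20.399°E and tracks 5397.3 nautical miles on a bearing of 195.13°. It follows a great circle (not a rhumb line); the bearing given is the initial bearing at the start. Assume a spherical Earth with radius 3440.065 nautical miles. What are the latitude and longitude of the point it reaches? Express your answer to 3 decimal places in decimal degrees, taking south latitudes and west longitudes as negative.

δ = 5397.3/3440.065 = 1.568953 rad (89.8944°).
With φ₁ = -70.686° = -1.233703 rad and θ = 195.13° = 3.405661 rad:
Destination latitude: φ₂ = arcsin( sin φ₁ cos δ + cos φ₁ sin δ cos θ ) = arcsin(-0.321019) = -18.725°.
For the longitude increment, Δλ = atan2( sin θ sin δ cos φ₁, cos δ − sin φ₁ sin φ₂ ) = atan2(-0.086328, -0.301109) = -164.002°.
λ₂ = 20.399° + -164.002° = -143.603°.

latitude -18.725°, longitude -143.603°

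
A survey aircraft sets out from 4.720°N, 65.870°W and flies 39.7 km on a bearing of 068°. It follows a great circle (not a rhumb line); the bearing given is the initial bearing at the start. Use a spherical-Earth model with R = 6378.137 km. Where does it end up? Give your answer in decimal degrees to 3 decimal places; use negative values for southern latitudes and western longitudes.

Central angle δ = d/R = 0.006224 rad.
Start latitude φ₁ = 0.082380 rad; initial bearing θ = 1.186824 rad.
Applying the spherical law of cosines for sides, sin φ₂ = sin φ₁ cos δ + cos φ₁ sin δ cos θ = 0.084609, so φ₂ = 4.854°.
Then Δλ = atan2(0.005752, 0.993018) = 0.005792 rad, from sin θ sin δ cos φ₁ over cos δ − sin φ₁ sin φ₂.
λ₂ = λ₁ + Δλ = -65.538°.

latitude 4.854°, longitude -65.538°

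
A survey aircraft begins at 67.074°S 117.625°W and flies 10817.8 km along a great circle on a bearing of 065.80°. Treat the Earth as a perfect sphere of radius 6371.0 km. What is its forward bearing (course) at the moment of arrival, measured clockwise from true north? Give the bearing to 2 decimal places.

final bearing 21.69°

Angular distance δ = d/R = 10817.8 / 6371 = 1.697975 rad.
With φ₁ = -67.074° = -1.170662 rad and θ = 65.8° = 1.148427 rad:
Applying the spherical law of cosines for sides, sin φ₂ = sin φ₁ cos δ + cos φ₁ sin δ cos θ = 0.275210, so φ₂ = 15.975°.
Δλ = atan2( sin θ sin δ cos φ₁ , cos δ − sin φ₁ sin φ₂ ) = atan2(0.352439, 0.126634) = 1.225853 rad = 70.236°.
λ₂ = -117.625° + 70.236° = -47.389°.
The forward bearing on arrival equals the back-azimuth from the destination plus 180°.
Back-azimuth from P₂ (15.97°, -47.39°) to P₁ (-67.07°, -117.62°), with Δλ' = λ₁ − λ₂ = -70.24°: atan2( sin Δλ' cos φ₁ , cos φ₂ sin φ₁ − sin φ₂ cos φ₁ cos Δλ' ) = 201.69°.
Final bearing = (201.69° + 180°) mod 360° = 21.69°.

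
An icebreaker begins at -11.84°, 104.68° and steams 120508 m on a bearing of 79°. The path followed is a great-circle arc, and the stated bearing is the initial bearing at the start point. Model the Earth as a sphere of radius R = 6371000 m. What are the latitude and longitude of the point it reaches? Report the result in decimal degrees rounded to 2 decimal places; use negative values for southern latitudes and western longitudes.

The arc subtends δ = 120508/6371000 = 0.018915 rad at the centre.
Converting: φ₁ = -0.206647 rad, θ = 1.378810 rad.
Applying the spherical law of cosines for sides, sin φ₂ = sin φ₁ cos δ + cos φ₁ sin δ cos θ = -0.201611, so φ₂ = -11.63°.
Then Δλ = atan2(0.018171, 0.958455) = 0.018957 rad, from sin θ sin δ cos φ₁ over cos δ − sin φ₁ sin φ₂.
λ₂ = λ₁ + Δλ = 105.77°.

latitude -11.63°, longitude 105.77°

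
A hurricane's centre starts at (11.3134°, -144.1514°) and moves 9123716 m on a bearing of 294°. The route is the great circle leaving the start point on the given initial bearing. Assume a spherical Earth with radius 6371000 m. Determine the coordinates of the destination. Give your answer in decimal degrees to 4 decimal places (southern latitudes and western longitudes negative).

latitude 24.9691°, longitude 129.4263°

Central angle δ = d/R = 1.432070 rad.
Converting: φ₁ = 0.197456 rad, θ = 5.131268 rad.
Destination latitude: φ₂ = arcsin( sin φ₁ cos δ + cos φ₁ sin δ cos θ ) = arcsin(0.422129) = 24.9691°.
Then Δλ = atan2(-0.887188, 0.055471) = -1.508353 rad, from sin θ sin δ cos φ₁ over cos δ − sin φ₁ sin φ₂.
λ₂ = -144.1514° + -86.4223° = -230.5737°, normalized to (−180°, 180°] → 129.4263°.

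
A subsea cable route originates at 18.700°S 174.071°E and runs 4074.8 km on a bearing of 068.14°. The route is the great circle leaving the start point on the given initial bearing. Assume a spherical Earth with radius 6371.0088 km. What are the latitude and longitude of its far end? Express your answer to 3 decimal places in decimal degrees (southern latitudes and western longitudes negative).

latitude -2.679°, longitude -152.249°

Central angle δ = d/R = 0.639585 rad.
Start latitude φ₁ = -0.326377 rad; initial bearing θ = 1.189267 rad.
Destination latitude: φ₂ = arcsin( sin φ₁ cos δ + cos φ₁ sin δ cos θ ) = arcsin(-0.046738) = -2.679°.
Δλ = atan2( sin θ sin δ cos φ₁ , cos δ − sin φ₁ sin φ₂ ) = atan2(0.524703, 0.787359) = 0.587824 rad = 33.680°.
λ₂ = 174.071° + 33.680° = 207.751°, normalized to (−180°, 180°] → -152.249°.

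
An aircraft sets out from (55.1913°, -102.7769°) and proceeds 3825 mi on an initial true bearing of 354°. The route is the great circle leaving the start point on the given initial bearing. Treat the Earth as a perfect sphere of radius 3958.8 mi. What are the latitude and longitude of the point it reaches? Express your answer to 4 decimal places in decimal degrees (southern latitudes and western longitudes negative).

latitude 69.0335°, longitude 91.1297°

Angular distance δ = d/R = 3825 / 3958.8 = 0.966202 rad.
With φ₁ = 55.1913° = 0.963270 rad and θ = 354° = 6.178466 rad:
Applying the spherical law of cosines for sides, sin φ₂ = sin φ₁ cos δ + cos φ₁ sin δ cos θ = 0.933790, so φ₂ = 69.0335°.
For the longitude increment, Δλ = atan2( sin θ sin δ cos φ₁, cos δ − sin φ₁ sin φ₂ ) = atan2(-0.049092, -0.198271) = -166.0934°.
λ₂ = -102.7769° + -166.0934° = -268.8703°, normalized to (−180°, 180°] → 91.1297°.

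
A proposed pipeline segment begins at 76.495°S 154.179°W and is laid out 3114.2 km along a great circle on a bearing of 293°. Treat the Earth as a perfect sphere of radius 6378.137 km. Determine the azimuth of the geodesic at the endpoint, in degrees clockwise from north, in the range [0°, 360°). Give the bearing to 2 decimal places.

Angular distance δ = d/R = 3114.2 / 6378.137 = 0.488262 rad.
Start latitude φ₁ = -1.335090 rad; initial bearing θ = 5.113815 rad.
Destination latitude: φ₂ = arcsin( sin φ₁ cos δ + cos φ₁ sin δ cos θ ) = arcsin(-0.815927) = -54.679°.
For the longitude increment, Δλ = atan2( sin θ sin δ cos φ₁, cos δ − sin φ₁ sin φ₂ ) = atan2(-0.100839, 0.089784) = -48.319°.
λ₂ = -154.179° + -48.319° = -202.498°, normalized to (−180°, 180°] → 157.502°.
The forward bearing on arrival equals the back-azimuth from the destination plus 180°.
Back-azimuth from P₂ (-54.68°, 157.50°) to P₁ (-76.50°, -154.18°), with Δλ' = λ₁ − λ₂ = -311.68°: atan2( sin Δλ' cos φ₁ , cos φ₂ sin φ₁ − sin φ₂ cos φ₁ cos Δλ' ) = 158.17°.
Final bearing = (158.17° + 180°) mod 360° = 338.17°.

final bearing 338.17°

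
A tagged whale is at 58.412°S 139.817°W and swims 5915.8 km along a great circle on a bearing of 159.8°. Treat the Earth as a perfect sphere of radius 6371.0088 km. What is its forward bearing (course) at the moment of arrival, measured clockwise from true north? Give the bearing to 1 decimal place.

δ = 5915.8/6371.0088 = 0.928550 rad (53.2020°).
Start latitude φ₁ = -1.019482 rad; initial bearing θ = 2.789036 rad.
Applying the spherical law of cosines for sides, sin φ₂ = sin φ₁ cos δ + cos φ₁ sin δ cos θ = -0.903888, so φ₂ = -64.674°.
For the longitude increment, Δλ = atan2( sin θ sin δ cos φ₁, cos δ − sin φ₁ sin φ₂ ) = atan2(0.144832, -0.170969) = 139.731°.
λ₂ = -139.817° + 139.731° = -0.086°.
The forward bearing on arrival equals the back-azimuth from the destination plus 180°.
Back-azimuth from P₂ (-64.7°, -0.1°) to P₁ (-58.4°, -139.8°), with Δλ' = λ₁ − λ₂ = -139.7°: atan2( sin Δλ' cos φ₁ , cos φ₂ sin φ₁ − sin φ₂ cos φ₁ cos Δλ' ) = 205.0°.
Final bearing = (205.0° + 180°) mod 360° = 25.0°.

final bearing 25.0°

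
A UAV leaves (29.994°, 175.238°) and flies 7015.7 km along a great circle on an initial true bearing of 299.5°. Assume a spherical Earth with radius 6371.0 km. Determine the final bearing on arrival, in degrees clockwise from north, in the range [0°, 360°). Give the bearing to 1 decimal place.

final bearing 251.5°

The arc subtends δ = 7015.7/6371 = 1.101193 rad at the centre.
With φ₁ = 29.994° = 0.523494 rad and θ = 299.5° = 5.227261 rad:
Applying the spherical law of cosines for sides, sin φ₂ = sin φ₁ cos δ + cos φ₁ sin δ cos θ = 0.606535, so φ₂ = 37.339°.
For the longitude increment, Δλ = atan2( sin θ sin δ cos φ₁, cos δ − sin φ₁ sin φ₂ ) = atan2(-0.672196, 0.149320) = -77.476°.
λ₂ = λ₁ + Δλ = 97.762°.
The forward bearing on arrival equals the back-azimuth from the destination plus 180°.
Back-azimuth from P₂ (37.3°, 97.8°) to P₁ (30.0°, 175.2°), with Δλ' = λ₁ − λ₂ = 77.5°: atan2( sin Δλ' cos φ₁ , cos φ₂ sin φ₁ − sin φ₂ cos φ₁ cos Δλ' ) = 71.5°.
Final bearing = (71.5° + 180°) mod 360° = 251.5°.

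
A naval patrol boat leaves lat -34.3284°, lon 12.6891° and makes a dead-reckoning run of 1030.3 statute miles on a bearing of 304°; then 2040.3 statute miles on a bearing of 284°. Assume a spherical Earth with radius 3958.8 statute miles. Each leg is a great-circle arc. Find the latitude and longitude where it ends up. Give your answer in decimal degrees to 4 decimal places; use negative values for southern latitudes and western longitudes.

latitude -15.2418°, longitude -30.6640°

Apply the spherical direct solution leg by leg, carrying full precision between legs.
Leg 1: from (-34.3284°, 12.6891°), δ = 1030.3/3958.8 = 0.260256 rad, θ = 304° → φ = -25.2211°, λ = -0.9505°.
Leg 2: from (-25.2211°, -0.9505°), δ = 2040.3/3958.8 = 0.515383 rad, θ = 284° → φ = -15.2418°, λ = -30.6640°.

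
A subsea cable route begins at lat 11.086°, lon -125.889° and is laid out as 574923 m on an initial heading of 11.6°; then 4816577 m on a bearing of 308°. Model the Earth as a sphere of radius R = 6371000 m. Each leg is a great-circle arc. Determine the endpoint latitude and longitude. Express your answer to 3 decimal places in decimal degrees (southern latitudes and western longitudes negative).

Apply the spherical direct solution leg by leg, carrying full precision between legs.
Leg 1: from (11.086°, -125.889°), δ = 574923/6371000 = 0.090241 rad, θ = 11.6° → φ = 16.149°, λ = -124.808°.
Leg 2: from (16.149°, -124.808°), δ = 4816577/6371000 = 0.756016 rad, θ = 308° → φ = 37.449°, λ = -167.726°.

latitude 37.449°, longitude -167.726°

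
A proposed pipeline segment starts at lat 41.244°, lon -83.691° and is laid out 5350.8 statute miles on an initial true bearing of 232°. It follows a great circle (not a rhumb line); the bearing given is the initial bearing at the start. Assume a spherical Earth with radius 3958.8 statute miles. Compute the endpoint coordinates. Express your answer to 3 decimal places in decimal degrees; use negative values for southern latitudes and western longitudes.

latitude -17.969°, longitude -137.650°

Central angle δ = d/R = 1.351622 rad.
With φ₁ = 41.244° = 0.719844 rad and θ = 232° = 4.049164 rad:
Destination latitude: φ₂ = arcsin( sin φ₁ cos δ + cos φ₁ sin δ cos θ ) = arcsin(-0.308506) = -17.969°.
Δλ = atan2( sin θ sin δ cos φ₁ , cos δ − sin φ₁ sin φ₂ ) = atan2(-0.578338, 0.420812) = -0.941771 rad = -53.959°.
λ₂ = λ₁ + Δλ = -137.650°.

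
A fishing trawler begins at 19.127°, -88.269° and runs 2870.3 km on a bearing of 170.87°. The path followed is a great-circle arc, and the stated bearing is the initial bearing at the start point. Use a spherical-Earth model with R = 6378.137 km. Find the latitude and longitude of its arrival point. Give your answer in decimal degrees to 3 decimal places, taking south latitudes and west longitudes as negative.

latitude -6.357°, longitude -84.287°

Central angle δ = d/R = 0.450022 rad.
Start latitude φ₁ = 0.333829 rad; initial bearing θ = 2.982244 rad.
sin φ₂ = sin φ₁ cos δ + cos φ₁ sin δ cos θ = (0.327663)(0.900438) + (0.944795)(0.434985)(-0.987331) = -0.110725
φ₂ = asin(-0.110725) = -0.110952 rad = -6.357°.
Δλ = atan2( sin θ sin δ cos φ₁ , cos δ − sin φ₁ sin φ₂ ) = atan2(0.065211, 0.936718) = 0.069504 rad = 3.982°.
Hence λ₂ = -88.269° + 3.982° = -84.287°.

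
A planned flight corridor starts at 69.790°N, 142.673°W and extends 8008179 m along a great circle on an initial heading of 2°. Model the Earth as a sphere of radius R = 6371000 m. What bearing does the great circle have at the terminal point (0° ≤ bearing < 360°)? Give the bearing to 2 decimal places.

The arc subtends δ = 8008179/6371000 = 1.256974 rad at the centre.
With φ₁ = 69.790° = 1.218065 rad and θ = 2° = 0.034907 rad:
sin φ₂ = sin φ₁ cos δ + cos φ₁ sin δ cos θ = (0.938433)(0.308697) + (0.345462)(0.951160)(0.999391) = 0.618081
φ₂ = asin(0.618081) = 0.666299 rad = 38.176°.
Then Δλ = atan2(0.011468, -0.271330) = 3.099353 rad, from sin θ sin δ cos φ₁ over cos δ − sin φ₁ sin φ₂.
λ₂ = λ₁ + Δλ = 34.907°.
The forward bearing on arrival equals the back-azimuth from the destination plus 180°.
Back-azimuth from P₂ (38.18°, 34.91°) to P₁ (69.79°, -142.67°), with Δλ' = λ₁ − λ₂ = -177.58°: atan2( sin Δλ' cos φ₁ , cos φ₂ sin φ₁ − sin φ₂ cos φ₁ cos Δλ' ) = 359.12°.
Final bearing = (359.12° + 180°) mod 360° = 179.12°.

final bearing 179.12°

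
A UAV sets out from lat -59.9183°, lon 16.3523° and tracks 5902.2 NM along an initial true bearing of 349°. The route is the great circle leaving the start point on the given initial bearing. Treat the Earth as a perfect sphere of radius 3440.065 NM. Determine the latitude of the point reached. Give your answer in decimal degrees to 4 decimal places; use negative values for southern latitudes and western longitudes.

latitude 37.7224°

Angular distance δ = d/R = 5902.2 / 3440.065 = 1.715723 rad.
Converting: φ₁ = -1.045772 rad, θ = 6.091199 rad.
Applying the spherical law of cosines for sides, sin φ₂ = sin φ₁ cos δ + cos φ₁ sin δ cos θ = 0.611836, so φ₂ = 37.7224°.
Then Δλ = atan2(-0.094637, 0.385008) = -0.241028 rad, from sin θ sin δ cos φ₁ over cos δ − sin φ₁ sin φ₂.
λ₂ = 16.3523° + -13.8099° = 2.5424°.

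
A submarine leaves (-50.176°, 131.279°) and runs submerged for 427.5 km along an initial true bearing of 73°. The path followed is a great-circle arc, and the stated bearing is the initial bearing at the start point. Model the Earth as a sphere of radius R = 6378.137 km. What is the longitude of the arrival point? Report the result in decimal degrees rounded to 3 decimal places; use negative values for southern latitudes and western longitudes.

longitude 136.872°

The arc subtends δ = 427.5/6378.137 = 0.067026 rad at the centre.
Start latitude φ₁ = -0.875736 rad; initial bearing θ = 1.274090 rad.
Destination latitude: φ₂ = arcsin( sin φ₁ cos δ + cos φ₁ sin δ cos θ ) = arcsin(-0.753750) = -48.916°.
Δλ = atan2( sin θ sin δ cos φ₁ , cos δ − sin φ₁ sin φ₂ ) = atan2(0.041019, 0.418863) = 0.097618 rad = 5.593°.
λ₂ = 131.279° + 5.593° = 136.872°.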